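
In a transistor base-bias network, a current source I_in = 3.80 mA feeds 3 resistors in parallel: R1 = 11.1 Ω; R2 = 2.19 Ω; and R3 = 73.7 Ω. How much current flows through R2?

I ≈ 3.10 mA

Conductances: ΣG = 1/11.1 + 1/2.19 + 1/73.7 = 0.5603 (1/Ω).
R2 takes the fraction G_k/ΣG = 0.4566/0.5603 = 0.8150, so I = 3.80 × 0.8150 = 3.097 mA.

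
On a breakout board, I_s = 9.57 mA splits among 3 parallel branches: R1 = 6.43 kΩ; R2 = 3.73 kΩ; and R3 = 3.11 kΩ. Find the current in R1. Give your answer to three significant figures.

ΣG = 1/6.43 + 1/3.73 + 1/3.11 = 0.7452.
R1 takes the fraction G_k/ΣG = 0.1555/0.7452 = 0.2087, so I = 9.57 × 0.2087 = 1.997 mA.

I ≈ 2.00 mA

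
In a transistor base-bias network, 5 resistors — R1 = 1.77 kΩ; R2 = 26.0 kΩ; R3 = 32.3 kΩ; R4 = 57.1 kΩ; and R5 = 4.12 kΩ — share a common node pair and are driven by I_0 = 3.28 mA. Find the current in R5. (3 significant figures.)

I ≈ 0.890 mA

ΣG = 1/1.77 + 1/26.0 + 1/32.3 + 1/57.1 + 1/4.12 = 0.8946.
R5 takes the fraction G_k/ΣG = 0.2427/0.8946 = 0.2713, so I = 3.28 × 0.2713 = 0.8899 mA.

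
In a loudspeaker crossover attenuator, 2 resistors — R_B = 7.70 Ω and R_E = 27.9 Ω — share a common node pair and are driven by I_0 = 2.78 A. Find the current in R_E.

I ≈ 0.601 A

With just two branches, the current splits inversely with resistance.
So I = 2.78 × 7.70/35.60 = 0.6013 A.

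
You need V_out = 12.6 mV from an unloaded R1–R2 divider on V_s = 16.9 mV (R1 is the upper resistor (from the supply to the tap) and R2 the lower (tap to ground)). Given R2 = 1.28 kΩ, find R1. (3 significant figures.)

Required fraction k = V_out/V_s = 0.7456.
R1 = R2·(1/k − 1) = 1.28 × 0.3413 = 0.4368 kΩ.

R1 ≈ 0.437 kΩ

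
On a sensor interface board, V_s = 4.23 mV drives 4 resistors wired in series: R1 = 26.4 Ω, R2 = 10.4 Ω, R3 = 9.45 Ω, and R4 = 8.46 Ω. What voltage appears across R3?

Series total: ΣR = 26.4 + 10.4 + 9.45 + 8.46 = 54.71 Ω.
V = V_s · R/ΣR = 4.23 × 0.1727 = 0.7306 mV.

V ≈ 0.731 mV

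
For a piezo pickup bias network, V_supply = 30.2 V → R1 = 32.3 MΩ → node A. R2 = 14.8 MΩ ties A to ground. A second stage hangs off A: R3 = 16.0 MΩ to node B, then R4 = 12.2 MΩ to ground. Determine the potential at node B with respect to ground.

Looking into the second stage from A: R3 + R4 = 28.20 MΩ appears in parallel with R2.
R2 ‖ (R3+R4) = 9.706 MΩ.
First divider: V_A = V_supply · 9.706/(32.3 + 9.706) = 6.978 V.
Stage 2 is unloaded, so V_B = V_A · R4/(R3+R4) = 6.978 × 12.2/28.20 = 3.019 V.

V_B ≈ 3.02 V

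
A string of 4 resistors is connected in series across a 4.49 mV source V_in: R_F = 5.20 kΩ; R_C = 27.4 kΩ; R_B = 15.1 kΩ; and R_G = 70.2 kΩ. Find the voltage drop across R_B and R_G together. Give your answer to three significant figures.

Series total: ΣR = 5.20 + 27.4 + 15.1 + 70.2 = 117.9 kΩ.
R_{R_B..R_G} = 15.1 + 70.2 = 85.30 kΩ.
By the voltage-divider rule, V = 4.49 × 85.30/117.9 = 3.248 mV.

V ≈ 3.25 mV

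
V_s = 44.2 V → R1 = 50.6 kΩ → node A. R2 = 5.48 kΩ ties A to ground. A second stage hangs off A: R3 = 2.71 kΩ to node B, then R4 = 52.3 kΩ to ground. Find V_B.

Node A sees R2 in parallel with the series input of stage 2, R3 + R4 = 55.01 kΩ.
Effective lower resistance at A: R2 ‖ 55.01 = 4.984 kΩ.
First divider: V_A = V_s · 4.984/(50.6 + 4.984) = 3.963 V.
Stage 2 is unloaded, so V_B = V_A · R4/(R3+R4) = 3.963 × 52.3/55.01 = 3.768 V.

V_B ≈ 3.77 V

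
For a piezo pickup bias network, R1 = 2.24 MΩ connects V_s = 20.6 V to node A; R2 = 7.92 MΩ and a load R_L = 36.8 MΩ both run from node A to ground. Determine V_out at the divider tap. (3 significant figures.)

V_out ≈ 15.3 V

R2 ‖ R_L = (7.92 × 36.8)/(7.92 + 36.8) = 6.517 MΩ.
Voltage divider with the loaded lower leg: V_out = 20.6 × 6.517/(2.24 + 6.517) = 20.6 × 0.7442 = 15.33 V.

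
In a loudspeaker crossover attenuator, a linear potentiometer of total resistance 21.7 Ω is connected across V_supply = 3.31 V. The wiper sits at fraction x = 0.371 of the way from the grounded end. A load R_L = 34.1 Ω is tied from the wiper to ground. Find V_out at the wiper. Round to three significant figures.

Split the track: R_lower = x·R_p = 8.051 Ω, R_upper = (1−x)·R_p = 13.65 Ω.
(x·R_p) ‖ R_L = 6.513 Ω.
V_out = 3.31 × 6.513/(13.65 + 6.513) = 1.069 V.

V_out ≈ 1.07 V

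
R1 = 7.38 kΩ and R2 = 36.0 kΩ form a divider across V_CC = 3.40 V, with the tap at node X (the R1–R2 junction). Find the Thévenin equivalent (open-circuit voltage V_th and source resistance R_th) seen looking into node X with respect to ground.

V_th ≈ 2.82 V, R_th ≈ 6.12 kΩ

With X open, the divider is unloaded: V_th = 3.40 × 36.0/43.38 = 2.822 V.
Zeroing V_CC shorts the top of R1 to ground, so R_th = R1 ‖ R2 = 6.124 kΩ.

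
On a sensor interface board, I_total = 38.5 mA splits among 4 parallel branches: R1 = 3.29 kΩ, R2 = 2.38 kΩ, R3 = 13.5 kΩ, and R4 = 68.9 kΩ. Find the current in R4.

ΣG = 1/3.29 + 1/2.38 + 1/13.5 + 1/68.9 = 0.8127.
R4 takes the fraction G_k/ΣG = 0.01451/0.8127 = 0.01786, so I = 38.5 × 0.01786 = 0.6876 mA.

I ≈ 0.688 mA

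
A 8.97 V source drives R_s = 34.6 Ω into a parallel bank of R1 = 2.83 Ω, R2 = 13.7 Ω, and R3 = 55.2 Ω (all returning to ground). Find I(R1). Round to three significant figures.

I ≈ 0.194 A

Parallel bank: R_p = 1/(1/2.83 + 1/13.7 + 1/55.2) = 2.250 Ω.
Node voltage V_A = V_CC · R_p/(R_s + R_p) = 8.97 × 0.06106 = 0.5477 V.
Branch current I = V_A/R1 = 0.5477/2.83 = 0.1935 A.
(Check via current divider: I_total = 0.2434 A; share G_k/ΣG = 0.7950 → same result.)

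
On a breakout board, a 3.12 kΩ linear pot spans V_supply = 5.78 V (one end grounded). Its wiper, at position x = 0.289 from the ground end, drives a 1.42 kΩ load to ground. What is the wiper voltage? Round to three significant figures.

V_out ≈ 1.15 V

Lower segment x·R_p = 0.9017 kΩ; upper segment (1−x)·R_p = 2.218 kΩ.
Lower segment in parallel with the load: 0.9017 ‖ 1.42 = 0.5515 kΩ.
Loaded-divider output: V_out = 5.78 × 0.1991 = 1.151 V.
(Unloaded: V_out = x·V_supply = 1.67 V.)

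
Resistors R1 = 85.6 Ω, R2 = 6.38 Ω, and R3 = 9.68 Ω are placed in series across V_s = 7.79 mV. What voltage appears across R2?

V ≈ 0.489 mV

Series total: ΣR = 85.6 + 6.38 + 9.68 = 101.7 Ω.
V = V_s · R/ΣR = 7.79 × 0.06276 = 0.4889 mV.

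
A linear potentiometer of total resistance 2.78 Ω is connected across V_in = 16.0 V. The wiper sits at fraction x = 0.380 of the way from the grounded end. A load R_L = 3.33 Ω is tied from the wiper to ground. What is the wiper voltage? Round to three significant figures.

V_out ≈ 5.08 V

Split the track: R_lower = x·R_p = 1.056 Ω, R_upper = (1−x)·R_p = 1.724 Ω.
(x·R_p) ‖ R_L = 0.8020 Ω.
V_out = 16.0 × 0.8020/(1.724 + 0.8020) = 5.081 V.
(Unloaded: V_out = x·V_in = 6.08 V.)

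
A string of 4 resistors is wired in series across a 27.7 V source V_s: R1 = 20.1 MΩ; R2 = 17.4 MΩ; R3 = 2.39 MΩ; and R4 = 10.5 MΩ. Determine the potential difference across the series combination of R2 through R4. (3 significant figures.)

V ≈ 16.7 V

Series total: ΣR = 20.1 + 17.4 + 2.39 + 10.5 = 50.39 MΩ.
R_{R2..R4} = 17.4 + 2.39 + 10.5 = 30.29 MΩ.
Voltage divider: V = V_s · (30.29 / 50.39) = 27.7 × 0.6011 = 16.65 V.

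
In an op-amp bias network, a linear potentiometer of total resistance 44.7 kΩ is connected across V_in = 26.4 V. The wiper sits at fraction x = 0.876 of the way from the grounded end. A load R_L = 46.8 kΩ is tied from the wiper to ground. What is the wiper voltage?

V_out ≈ 21.0 V

Lower segment x·R_p = 39.16 kΩ; upper segment (1−x)·R_p = 5.543 kΩ.
(x·R_p) ‖ R_L = 21.32 kΩ.
V_out = 26.4 × 21.32/(5.543 + 21.32) = 20.95 V.
(Unloaded: V_out = x·V_in = 23.1 V.)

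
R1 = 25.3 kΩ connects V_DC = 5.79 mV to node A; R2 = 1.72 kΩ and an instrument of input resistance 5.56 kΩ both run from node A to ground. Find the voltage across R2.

R2 ‖ R_L = (1.72 × 5.56)/(1.72 + 5.56) = 1.314 kΩ.
Now apply the divider: V_out = 5.79 × 0.04936 = 0.2858 mV.
(Unloaded it would be 0.369 mV; the load pulls it down.)

V_out ≈ 0.286 mV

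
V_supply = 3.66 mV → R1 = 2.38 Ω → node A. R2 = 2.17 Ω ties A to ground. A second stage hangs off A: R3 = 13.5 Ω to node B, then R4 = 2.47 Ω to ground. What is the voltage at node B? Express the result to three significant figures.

Looking into the second stage from A: R3 + R4 = 15.97 Ω appears in parallel with R2.
R2 ‖ (R3+R4) = 1.910 Ω.
V_A = 3.66 × 1.910/(2.38 + 1.910) = 1.630 mV.
V_B = V_A × 0.1547 = 0.2521 mV.

V_B ≈ 0.252 mV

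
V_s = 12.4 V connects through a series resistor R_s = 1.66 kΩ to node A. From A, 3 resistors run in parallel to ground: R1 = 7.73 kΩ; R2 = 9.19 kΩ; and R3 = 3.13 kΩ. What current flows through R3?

I ≈ 2.06 mA

Equivalent of the parallel group: R_p = 1.793 kΩ.
V_A = 12.4 × 1.793/3.453 = 6.439 V.
Branch current I = V_A/R3 = 6.439/3.13 = 2.057 mA.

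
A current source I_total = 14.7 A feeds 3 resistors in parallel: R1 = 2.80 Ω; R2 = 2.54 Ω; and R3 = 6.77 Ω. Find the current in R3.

Total conductance ΣG = 1/2.80 + 1/2.54 + 1/6.77 = 0.8986 (units of 1/Ω).
R3 takes the fraction G_k/ΣG = 0.1477/0.8986 = 0.1644, so I = 14.7 × 0.1644 = 2.416 A.

I ≈ 2.42 A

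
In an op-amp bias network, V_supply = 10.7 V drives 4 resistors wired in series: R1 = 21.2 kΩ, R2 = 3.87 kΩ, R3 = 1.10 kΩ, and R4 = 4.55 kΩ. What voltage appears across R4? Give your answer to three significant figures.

Total series resistance ΣR = 21.2 + 3.87 + 1.10 + 4.55 = 30.72 kΩ.
Voltage divider: V = V_supply · (4.550 / 30.72) = 10.7 × 0.1481 = 1.585 V.

V ≈ 1.58 V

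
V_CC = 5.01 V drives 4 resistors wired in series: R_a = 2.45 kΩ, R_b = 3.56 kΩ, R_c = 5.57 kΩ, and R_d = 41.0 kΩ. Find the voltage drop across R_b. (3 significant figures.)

V ≈ 0.339 V

Total series resistance ΣR = 2.45 + 3.56 + 5.57 + 41.0 = 52.58 kΩ.
Voltage divider: V = V_CC · (3.560 / 52.58) = 5.01 × 0.06771 = 0.3392 V.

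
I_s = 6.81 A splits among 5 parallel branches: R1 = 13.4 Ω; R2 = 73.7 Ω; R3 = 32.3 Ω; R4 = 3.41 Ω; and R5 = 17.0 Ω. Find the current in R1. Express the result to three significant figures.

I ≈ 1.08 A

Conductances: ΣG = 1/13.4 + 1/73.7 + 1/32.3 + 1/3.41 + 1/17.0 = 0.4712 (1/Ω).
R1 takes the fraction G_k/ΣG = 0.07463/0.4712 = 0.1584, so I = 6.81 × 0.1584 = 1.078 A.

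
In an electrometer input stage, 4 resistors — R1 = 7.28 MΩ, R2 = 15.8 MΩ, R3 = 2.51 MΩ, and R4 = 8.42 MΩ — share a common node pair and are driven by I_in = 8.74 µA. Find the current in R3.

ΣG = 1/7.28 + 1/15.8 + 1/2.51 + 1/8.42 = 0.7178.
By the current-divider rule, I = I_in · G_k/ΣG = 8.74 × 0.5550 = 4.851 µA.

I ≈ 4.85 µA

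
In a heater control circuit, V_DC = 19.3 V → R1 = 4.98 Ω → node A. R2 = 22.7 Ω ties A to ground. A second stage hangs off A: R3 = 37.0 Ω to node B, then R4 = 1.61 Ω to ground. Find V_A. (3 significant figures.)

V_A ≈ 14.3 V

Node A sees R2 in parallel with the series input of stage 2, R3 + R4 = 38.61 Ω.
R2 ‖ (R3+R4) = 14.30 Ω.
V_A = 19.3 × 14.30/(4.98 + 14.30) = 14.31 V.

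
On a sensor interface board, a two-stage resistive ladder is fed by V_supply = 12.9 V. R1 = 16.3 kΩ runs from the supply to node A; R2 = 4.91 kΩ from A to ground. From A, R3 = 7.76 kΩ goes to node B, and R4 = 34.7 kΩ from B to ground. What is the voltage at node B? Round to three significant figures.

V_B ≈ 2.24 V

Looking into the second stage from A: R3 + R4 = 42.46 kΩ appears in parallel with R2.
R2 ‖ (R3+R4) = 4.401 kΩ.
V_A = 12.9 × 4.401/(16.3 + 4.401) = 2.743 V.
Then the unloaded second divider: V_B = V_A × R4/(R3+R4) = 2.743 × 0.8172 = 2.241 V.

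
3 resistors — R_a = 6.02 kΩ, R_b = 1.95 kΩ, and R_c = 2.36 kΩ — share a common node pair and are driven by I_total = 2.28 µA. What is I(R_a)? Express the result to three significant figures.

I ≈ 0.343 µA

Total conductance ΣG = 1/6.02 + 1/1.95 + 1/2.36 = 1.103 (units of 1/kΩ).
R_a takes the fraction G_k/ΣG = 0.1661/1.103 = 0.1506, so I = 2.28 × 0.1506 = 0.3435 µA.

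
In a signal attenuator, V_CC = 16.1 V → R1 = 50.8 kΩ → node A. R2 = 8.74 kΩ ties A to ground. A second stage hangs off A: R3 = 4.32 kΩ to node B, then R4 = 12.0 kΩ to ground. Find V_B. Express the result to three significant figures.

V_B ≈ 1.19 V

The second stage (R3 + R4 = 16.32 kΩ) loads node A in parallel with R2.
R2 ‖ (R3+R4) = 5.692 kΩ.
V_A = 16.1 × 5.692/(50.8 + 5.692) = 1.622 V.
Stage 2 is unloaded, so V_B = V_A · R4/(R3+R4) = 1.622 × 12.0/16.32 = 1.193 V.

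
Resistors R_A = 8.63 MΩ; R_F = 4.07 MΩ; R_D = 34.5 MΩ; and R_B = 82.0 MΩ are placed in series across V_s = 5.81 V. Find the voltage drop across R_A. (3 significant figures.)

V ≈ 0.388 V

Total series resistance ΣR = 8.63 + 4.07 + 34.5 + 82.0 = 129.2 MΩ.
By the voltage-divider rule, V = 5.81 × 8.630/129.2 = 0.3881 V.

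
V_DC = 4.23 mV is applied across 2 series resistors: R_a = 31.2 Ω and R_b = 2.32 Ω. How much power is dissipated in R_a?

P ≈ 0.497 µW

The common current is I = 4.23/33.52 = 0.1262 mA.
P = I²R = 0.01592 × 31.2 = 0.4969 µW.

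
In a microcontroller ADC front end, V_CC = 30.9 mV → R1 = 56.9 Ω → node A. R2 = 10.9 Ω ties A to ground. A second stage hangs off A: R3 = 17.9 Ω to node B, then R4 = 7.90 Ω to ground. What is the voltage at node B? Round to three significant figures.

V_B ≈ 1.12 mV

The second stage (R3 + R4 = 25.80 Ω) loads node A in parallel with R2.
Effective lower resistance at A: R2 ‖ 25.80 = 7.663 Ω.
First divider: V_A = V_CC · 7.663/(56.9 + 7.663) = 3.667 mV.
V_B = V_A × 0.3062 = 1.123 mV.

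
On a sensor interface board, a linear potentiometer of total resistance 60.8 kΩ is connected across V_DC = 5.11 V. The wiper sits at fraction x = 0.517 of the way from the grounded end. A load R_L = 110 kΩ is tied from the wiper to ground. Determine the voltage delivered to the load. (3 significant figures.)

Split the track: R_lower = x·R_p = 31.43 kΩ, R_upper = (1−x)·R_p = 29.37 kΩ.
Lower segment in parallel with the load: 31.43 ‖ 110 = 24.45 kΩ.
Loaded-divider output: V_out = 5.11 × 0.4543 = 2.321 V.
(Unloaded: V_out = x·V_DC = 2.64 V.)

V_out ≈ 2.32 V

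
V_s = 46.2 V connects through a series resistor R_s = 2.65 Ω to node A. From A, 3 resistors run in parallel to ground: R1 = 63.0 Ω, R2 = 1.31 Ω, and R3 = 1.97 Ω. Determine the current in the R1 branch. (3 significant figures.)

Parallel bank: R_p = 1/(1/63.0 + 1/1.31 + 1/1.97) = 0.7771 Ω.
V_A by voltage divider: V_A = 46.2 × 0.7771/(2.65 + 0.7771) = 10.48 V.
Branch current I = V_A/R1 = 10.48/63.0 = 0.1663 A.

I ≈ 0.166 A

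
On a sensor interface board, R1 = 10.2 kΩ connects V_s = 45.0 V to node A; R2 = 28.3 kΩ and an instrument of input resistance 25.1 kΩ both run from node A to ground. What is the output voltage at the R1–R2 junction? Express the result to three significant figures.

The load sits in parallel with R2, giving an effective lower resistance R2' = R2·R_L/(R2+R_L) = 13.30 kΩ.
Now apply the divider: V_out = 45.0 × 0.5660 = 25.47 V.

V_out ≈ 25.5 V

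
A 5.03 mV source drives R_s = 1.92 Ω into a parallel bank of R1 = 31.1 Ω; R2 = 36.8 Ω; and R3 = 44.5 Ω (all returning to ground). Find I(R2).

I ≈ 0.118 mA

Combine the parallel branches: R_p = (1/31.1 + 1/36.8 + 1/44.5)⁻¹ = 12.22 Ω.
V_A by voltage divider: V_A = 5.03 × 12.22/(1.92 + 12.22) = 4.347 mV.
Branch current I = V_A/R2 = 4.347/36.8 = 0.1181 mA.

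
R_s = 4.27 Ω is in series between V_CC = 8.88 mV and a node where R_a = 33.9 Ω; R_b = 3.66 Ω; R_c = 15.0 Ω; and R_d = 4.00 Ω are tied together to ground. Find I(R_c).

I ≈ 0.162 mA

Parallel bank: R_p = 1/(1/33.9 + 1/3.66 + 1/15.0 + 1/4.00) = 1.614 Ω.
V_A by voltage divider: V_A = 8.88 × 1.614/(4.27 + 1.614) = 2.436 mV.
I(R_c) = V_A / R_c = 2.436/15.0 = 0.1624 mA.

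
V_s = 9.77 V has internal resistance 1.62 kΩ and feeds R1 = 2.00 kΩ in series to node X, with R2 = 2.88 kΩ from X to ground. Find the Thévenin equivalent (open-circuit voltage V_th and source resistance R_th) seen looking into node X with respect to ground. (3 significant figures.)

V_th ≈ 4.33 V, R_th ≈ 1.60 kΩ

R1' = 1.62 + 2.00 = 3.620 kΩ (source resistance + R1).
V_th is the unloaded tap voltage: V_s · R2/(R1'+R2) = 9.77 × 0.4431 = 4.329 V.
Looking into X with the source shorted: R_th = R1'·R2/(R1'+R2) = 3.620 × 2.88/6.500 = 1.604 kΩ.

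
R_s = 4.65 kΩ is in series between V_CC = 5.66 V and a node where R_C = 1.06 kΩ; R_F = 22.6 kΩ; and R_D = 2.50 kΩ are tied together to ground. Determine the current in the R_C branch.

Equivalent of the parallel group: R_p = 0.7206 kΩ.
V_A = 5.66 × 0.7206/5.371 = 0.7595 V.
Branch current I = V_A/R_C = 0.7595/1.06 = 0.7165 mA.

I ≈ 0.716 mA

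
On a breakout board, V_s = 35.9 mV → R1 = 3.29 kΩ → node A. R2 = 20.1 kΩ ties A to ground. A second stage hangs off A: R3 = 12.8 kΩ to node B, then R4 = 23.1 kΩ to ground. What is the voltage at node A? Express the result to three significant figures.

V_A ≈ 28.6 mV

The second stage (R3 + R4 = 35.90 kΩ) loads node A in parallel with R2.
R2 ‖ (R3+R4) = 12.89 kΩ.
So V_A = 35.9 × 0.7966 = 28.60 mV.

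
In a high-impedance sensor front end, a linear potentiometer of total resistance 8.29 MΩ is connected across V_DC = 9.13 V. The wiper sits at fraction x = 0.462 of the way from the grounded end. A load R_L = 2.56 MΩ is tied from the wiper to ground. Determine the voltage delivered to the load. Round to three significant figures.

Split the track: R_lower = x·R_p = 3.830 MΩ, R_upper = (1−x)·R_p = 4.460 MΩ.
(x·R_p) ‖ R_L = 1.534 MΩ.
Then V_out = V_DC · 1.534/(4.460 + 1.534) = 2.337 V.

V_out ≈ 2.34 V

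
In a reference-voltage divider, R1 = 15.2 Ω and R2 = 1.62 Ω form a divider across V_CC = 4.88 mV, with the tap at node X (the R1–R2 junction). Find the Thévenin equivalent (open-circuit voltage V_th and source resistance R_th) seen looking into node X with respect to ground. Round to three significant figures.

V_th ≈ 0.470 mV, R_th ≈ 1.46 Ω

With X open, the divider is unloaded: V_th = 4.88 × 1.62/16.82 = 0.4700 mV.
Looking into X with the source shorted: R_th = R1·R2/(R1+R2) = 15.20 × 1.62/16.82 = 1.464 Ω.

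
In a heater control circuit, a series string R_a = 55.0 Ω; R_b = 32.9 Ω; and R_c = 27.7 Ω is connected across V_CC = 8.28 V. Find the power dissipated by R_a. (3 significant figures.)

P ≈ 0.282 W

Series current I = V_CC/ΣR = 8.28/115.6 = 0.07163 A.
P(R_a) = I²·R_a = (0.07163)² × 55.0 = 0.2822 W.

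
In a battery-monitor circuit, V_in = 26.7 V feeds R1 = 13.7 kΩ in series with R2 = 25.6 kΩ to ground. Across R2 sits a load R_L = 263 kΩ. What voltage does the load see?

V_out ≈ 16.8 V

The load sits in parallel with R2, giving an effective lower resistance R2' = R2·R_L/(R2+R_L) = 23.33 kΩ.
Then V_out = V_in · R2'/(R1 + R2') = 26.7 × 23.33/37.03 = 16.82 V.
(Unloaded it would be 17.4 V; the load pulls it down.)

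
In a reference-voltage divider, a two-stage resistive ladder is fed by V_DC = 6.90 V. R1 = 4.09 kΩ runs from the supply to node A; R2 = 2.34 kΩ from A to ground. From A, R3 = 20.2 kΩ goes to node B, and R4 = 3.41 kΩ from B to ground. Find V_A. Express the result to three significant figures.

Looking into the second stage from A: R3 + R4 = 23.61 kΩ appears in parallel with R2.
Effective lower resistance at A: R2 ‖ 23.61 = 2.129 kΩ.
First divider: V_A = V_DC · 2.129/(4.09 + 2.129) = 2.362 V.

V_A ≈ 2.36 V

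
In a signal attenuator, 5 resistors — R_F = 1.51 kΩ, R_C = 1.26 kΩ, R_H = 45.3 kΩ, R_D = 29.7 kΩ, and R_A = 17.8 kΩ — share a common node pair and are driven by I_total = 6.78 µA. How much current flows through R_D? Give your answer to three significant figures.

ΣG = 1/1.51 + 1/1.26 + 1/45.3 + 1/29.7 + 1/17.8 = 1.568.
By the current-divider rule, I = I_total · G_k/ΣG = 6.78 × 0.02148 = 0.1456 µA.

I ≈ 0.146 µA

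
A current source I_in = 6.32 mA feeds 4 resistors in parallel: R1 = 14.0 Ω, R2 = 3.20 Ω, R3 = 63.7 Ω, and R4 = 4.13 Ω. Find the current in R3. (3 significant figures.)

I ≈ 0.155 mA

ΣG = 1/14.0 + 1/3.20 + 1/63.7 + 1/4.13 = 0.6418.
By the current-divider rule, I = I_in · G_k/ΣG = 6.32 × 0.02446 = 0.1546 mA.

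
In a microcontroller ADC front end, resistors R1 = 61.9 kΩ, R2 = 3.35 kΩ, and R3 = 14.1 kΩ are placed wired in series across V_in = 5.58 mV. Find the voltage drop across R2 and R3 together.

V ≈ 1.23 mV

Series total: ΣR = 61.9 + 3.35 + 14.1 = 79.35 kΩ.
R_{R2..R3} = 3.35 + 14.1 = 17.45 kΩ.
By the voltage-divider rule, V = 5.58 × 17.45/79.35 = 1.227 mV.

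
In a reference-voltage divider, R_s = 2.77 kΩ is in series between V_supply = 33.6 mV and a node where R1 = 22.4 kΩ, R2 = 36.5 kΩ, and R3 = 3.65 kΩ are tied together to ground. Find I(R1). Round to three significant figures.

Parallel bank: R_p = 1/(1/22.4 + 1/36.5 + 1/3.65) = 2.890 kΩ.
V_A by voltage divider: V_A = 33.6 × 2.890/(2.77 + 2.890) = 17.16 mV.
I(R1) = V_A / R1 = 17.16/22.4 = 0.7659 µA.

I ≈ 0.766 µA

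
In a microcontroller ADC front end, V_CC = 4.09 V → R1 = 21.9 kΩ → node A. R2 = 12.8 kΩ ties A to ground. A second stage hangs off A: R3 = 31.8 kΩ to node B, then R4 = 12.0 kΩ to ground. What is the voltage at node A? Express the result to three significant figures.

Looking into the second stage from A: R3 + R4 = 43.80 kΩ appears in parallel with R2.
R2 ‖ (R3+R4) = 9.905 kΩ.
So V_A = 4.09 × 0.3114 = 1.274 V.

V_A ≈ 1.27 V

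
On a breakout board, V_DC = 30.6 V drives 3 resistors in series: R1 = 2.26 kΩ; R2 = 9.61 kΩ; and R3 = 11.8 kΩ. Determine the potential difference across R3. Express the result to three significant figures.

V ≈ 15.3 V

Series total: ΣR = 2.26 + 9.61 + 11.8 = 23.67 kΩ.
By the voltage-divider rule, V = 30.6 × 11.80/23.67 = 15.25 V.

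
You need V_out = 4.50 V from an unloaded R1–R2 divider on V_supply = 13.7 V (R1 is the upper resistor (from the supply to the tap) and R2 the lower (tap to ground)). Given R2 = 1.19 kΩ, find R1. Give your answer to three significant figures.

Required fraction k = V_out/V_supply = 0.3285.
So R1 = R2 · (V_supply/V_out − 1) = 1.19 × (13.7/4.50 − 1) = 1.19 × 2.044 = 2.433 kΩ.

R1 ≈ 2.43 kΩ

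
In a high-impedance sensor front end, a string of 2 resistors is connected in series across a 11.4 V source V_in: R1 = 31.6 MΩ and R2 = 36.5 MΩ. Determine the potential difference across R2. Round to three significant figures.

Series total: ΣR = 31.6 + 36.5 = 68.10 MΩ.
Voltage divider: V = V_in · (36.50 / 68.10) = 11.4 × 0.5360 = 6.110 V.

V ≈ 6.11 V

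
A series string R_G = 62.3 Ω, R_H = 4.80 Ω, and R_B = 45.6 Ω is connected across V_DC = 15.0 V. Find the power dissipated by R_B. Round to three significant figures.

The common current is I = 15.0/112.7 = 0.1331 A.
P = I²R = 0.01771 × 45.6 = 0.8078 W.

P ≈ 0.808 W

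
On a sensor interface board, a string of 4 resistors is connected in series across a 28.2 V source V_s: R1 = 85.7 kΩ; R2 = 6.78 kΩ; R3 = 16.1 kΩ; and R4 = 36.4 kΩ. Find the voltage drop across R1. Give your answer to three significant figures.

Series total: ΣR = 85.7 + 6.78 + 16.1 + 36.4 = 145.0 kΩ.
Voltage divider: V = V_s · (85.70 / 145.0) = 28.2 × 0.5911 = 16.67 V.

V ≈ 16.7 V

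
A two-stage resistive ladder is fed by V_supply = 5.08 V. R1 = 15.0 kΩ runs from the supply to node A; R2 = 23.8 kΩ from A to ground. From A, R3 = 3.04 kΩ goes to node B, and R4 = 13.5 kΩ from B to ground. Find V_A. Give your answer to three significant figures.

V_A ≈ 2.00 V

Node A sees R2 in parallel with the series input of stage 2, R3 + R4 = 16.54 kΩ.
R2 ‖ (R3+R4) = 9.758 kΩ.
First divider: V_A = V_supply · 9.758/(15.0 + 9.758) = 2.002 V.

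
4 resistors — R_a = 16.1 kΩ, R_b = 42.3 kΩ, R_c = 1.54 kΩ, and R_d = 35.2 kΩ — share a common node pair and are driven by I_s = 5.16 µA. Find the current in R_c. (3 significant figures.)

Conductances: ΣG = 1/16.1 + 1/42.3 + 1/1.54 + 1/35.2 = 0.7635 (1/kΩ).
R_c takes the fraction G_k/ΣG = 0.6494/0.7635 = 0.8505, so I = 5.16 × 0.8505 = 4.388 µA.

I ≈ 4.39 µA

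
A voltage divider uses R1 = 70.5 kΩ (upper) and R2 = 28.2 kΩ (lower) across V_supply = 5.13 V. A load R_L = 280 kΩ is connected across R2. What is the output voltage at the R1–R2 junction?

R2 ‖ R_L = (28.2 × 280)/(28.2 + 280) = 25.62 kΩ.
Now apply the divider: V_out = 5.13 × 0.2665 = 1.367 V.

V_out ≈ 1.37 V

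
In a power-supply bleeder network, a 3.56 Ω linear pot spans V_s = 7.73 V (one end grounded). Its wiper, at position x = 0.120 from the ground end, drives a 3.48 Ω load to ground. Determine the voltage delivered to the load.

Split the track: R_lower = x·R_p = 0.4272 Ω, R_upper = (1−x)·R_p = 3.133 Ω.
Lower segment in parallel with the load: 0.4272 ‖ 3.48 = 0.3805 Ω.
Loaded-divider output: V_out = 7.73 × 0.1083 = 0.8372 V.
(Unloaded: V_out = x·V_s = 0.928 V.)

V_out ≈ 0.837 V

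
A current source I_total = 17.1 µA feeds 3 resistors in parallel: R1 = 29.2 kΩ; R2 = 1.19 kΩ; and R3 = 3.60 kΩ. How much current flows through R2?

I ≈ 12.5 µA

ΣG = 1/29.2 + 1/1.19 + 1/3.60 = 1.152.
By the current-divider rule, I = I_total · G_k/ΣG = 17.1 × 0.7292 = 12.47 µA.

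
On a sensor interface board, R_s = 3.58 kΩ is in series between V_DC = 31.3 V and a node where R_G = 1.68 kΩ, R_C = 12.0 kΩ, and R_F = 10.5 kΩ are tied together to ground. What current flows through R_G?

I ≈ 4.94 mA

Combine the parallel branches: R_p = (1/1.68 + 1/12.0 + 1/10.5)⁻¹ = 1.292 kΩ.
V_A = 31.3 × 1.292/4.872 = 8.302 V.
I(R_G) = V_A / R_G = 8.302/1.68 = 4.942 mA.
(Check via current divider: I_total = 6.424 mA; share G_k/ΣG = 0.7692 → same result.)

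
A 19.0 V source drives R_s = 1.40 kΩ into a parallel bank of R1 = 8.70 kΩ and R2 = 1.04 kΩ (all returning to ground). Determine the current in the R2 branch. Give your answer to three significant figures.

I ≈ 7.29 mA

Equivalent of the parallel group: R_p = 0.9290 kΩ.
V_A by voltage divider: V_A = 19.0 × 0.9290/(1.40 + 0.9290) = 7.579 V.
Branch current I = V_A/R2 = 7.579/1.04 = 7.287 mA.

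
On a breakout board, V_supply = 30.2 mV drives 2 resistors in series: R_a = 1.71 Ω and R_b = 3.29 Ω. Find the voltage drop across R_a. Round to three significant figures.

V ≈ 10.3 mV

Total series resistance ΣR = 1.71 + 3.29 = 5.000 Ω.
Voltage divider: V = V_supply · (1.710 / 5.000) = 30.2 × 0.3420 = 10.33 mV.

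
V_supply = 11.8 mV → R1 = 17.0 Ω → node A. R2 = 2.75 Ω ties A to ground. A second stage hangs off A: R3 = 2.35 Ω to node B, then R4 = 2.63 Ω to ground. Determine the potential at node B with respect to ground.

V_B ≈ 0.588 mV

The second stage (R3 + R4 = 4.980 Ω) loads node A in parallel with R2.
Effective lower resistance at A: R2 ‖ 4.980 = 1.772 Ω.
V_A = 11.8 × 1.772/(17.0 + 1.772) = 1.114 mV.
V_B = V_A × 0.5281 = 0.5881 mV.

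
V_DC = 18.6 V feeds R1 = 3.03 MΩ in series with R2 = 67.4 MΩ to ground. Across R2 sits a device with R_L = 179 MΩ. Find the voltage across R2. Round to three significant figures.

R2 ‖ R_L = (67.4 × 179)/(67.4 + 179) = 48.96 MΩ.
Now apply the divider: V_out = 18.6 × 0.9417 = 17.52 V.

V_out ≈ 17.5 V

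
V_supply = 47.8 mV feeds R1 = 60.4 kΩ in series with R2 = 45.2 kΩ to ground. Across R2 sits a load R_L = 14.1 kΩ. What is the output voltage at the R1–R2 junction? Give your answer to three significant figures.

V_out ≈ 7.22 mV

R2 ‖ R_L = (45.2 × 14.1)/(45.2 + 14.1) = 10.75 kΩ.
Then V_out = V_supply · R2'/(R1 + R2') = 47.8 × 10.75/71.15 = 7.221 mV.
(Unloaded it would be 20.5 mV; the load pulls it down.)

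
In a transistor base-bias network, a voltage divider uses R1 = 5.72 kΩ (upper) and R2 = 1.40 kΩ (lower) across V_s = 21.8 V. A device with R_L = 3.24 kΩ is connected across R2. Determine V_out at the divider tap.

The load sits in parallel with R2, giving an effective lower resistance R2' = R2·R_L/(R2+R_L) = 0.9776 kΩ.
Then V_out = V_s · R2'/(R1 + R2') = 21.8 × 0.9776/6.698 = 3.182 V.

V_out ≈ 3.18 V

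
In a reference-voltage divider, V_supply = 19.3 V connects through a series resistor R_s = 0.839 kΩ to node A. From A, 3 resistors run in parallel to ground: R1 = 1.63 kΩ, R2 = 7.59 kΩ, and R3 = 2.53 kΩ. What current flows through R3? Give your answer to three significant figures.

I ≈ 3.90 mA

Parallel bank: R_p = 1/(1/1.63 + 1/7.59 + 1/2.53) = 0.8768 kΩ.
V_A = 19.3 × 0.8768/1.716 = 9.863 V.
I(R3) = V_A / R3 = 9.863/2.53 = 3.898 mA.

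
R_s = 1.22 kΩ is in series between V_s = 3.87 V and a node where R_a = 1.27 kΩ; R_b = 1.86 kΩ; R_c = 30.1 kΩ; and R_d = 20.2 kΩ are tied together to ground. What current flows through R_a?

I ≈ 1.12 mA

Equivalent of the parallel group: R_p = 0.7103 kΩ.
Node voltage V_A = V_s · R_p/(R_s + R_p) = 3.87 × 0.3680 = 1.424 V.
Branch current I = V_A/R_a = 1.424/1.27 = 1.121 mA.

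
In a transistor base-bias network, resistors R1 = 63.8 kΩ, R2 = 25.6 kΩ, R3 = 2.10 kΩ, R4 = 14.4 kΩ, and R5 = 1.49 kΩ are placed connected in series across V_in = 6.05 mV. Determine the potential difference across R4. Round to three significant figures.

V ≈ 0.811 mV

ΣR = 63.8 + 25.6 + 2.10 + 14.4 + 1.49 = 107.4 kΩ.
By the voltage-divider rule, V = 6.05 × 14.40/107.4 = 0.8112 mV.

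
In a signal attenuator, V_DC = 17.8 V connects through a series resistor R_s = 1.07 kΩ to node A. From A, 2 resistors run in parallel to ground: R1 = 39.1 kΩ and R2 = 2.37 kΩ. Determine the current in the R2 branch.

Combine the parallel branches: R_p = (1/39.1 + 1/2.37)⁻¹ = 2.235 kΩ.
V_A by voltage divider: V_A = 17.8 × 2.235/(1.07 + 2.235) = 12.04 V.
Branch current I = V_A/R2 = 12.04/2.37 = 5.079 mA.

I ≈ 5.08 mA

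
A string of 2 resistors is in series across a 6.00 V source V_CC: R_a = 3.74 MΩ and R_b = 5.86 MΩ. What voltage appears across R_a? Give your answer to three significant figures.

Series total: ΣR = 3.74 + 5.86 = 9.600 MΩ.
V = V_CC · R/ΣR = 6.00 × 0.3896 = 2.337 V.

V ≈ 2.34 V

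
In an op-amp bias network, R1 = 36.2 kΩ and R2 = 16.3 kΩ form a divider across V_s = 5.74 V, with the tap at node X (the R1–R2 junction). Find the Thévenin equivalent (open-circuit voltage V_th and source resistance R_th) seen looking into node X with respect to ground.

V_th ≈ 1.78 V, R_th ≈ 11.2 kΩ

V_th is the unloaded tap voltage: V_s · R2/(R1+R2) = 5.74 × 0.3105 = 1.782 V.
Looking into X with the source shorted: R_th = R1·R2/(R1+R2) = 36.20 × 16.3/52.50 = 11.24 kΩ.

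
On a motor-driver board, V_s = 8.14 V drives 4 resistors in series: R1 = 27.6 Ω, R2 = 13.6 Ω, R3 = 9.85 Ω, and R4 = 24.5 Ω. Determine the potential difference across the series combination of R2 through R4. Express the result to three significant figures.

Total series resistance ΣR = 27.6 + 13.6 + 9.85 + 24.5 = 75.55 Ω.
R_{R2..R4} = 13.6 + 9.85 + 24.5 = 47.95 Ω.
Voltage divider: V = V_s · (47.95 / 75.55) = 8.14 × 0.6347 = 5.166 V.

V ≈ 5.17 V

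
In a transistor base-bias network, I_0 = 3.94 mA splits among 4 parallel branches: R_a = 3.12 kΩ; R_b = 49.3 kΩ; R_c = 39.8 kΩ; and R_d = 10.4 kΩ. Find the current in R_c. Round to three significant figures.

Conductances: ΣG = 1/3.12 + 1/49.3 + 1/39.8 + 1/10.4 = 0.4621 (1/kΩ).
By the current-divider rule, I = I_0 · G_k/ΣG = 3.94 × 0.05438 = 0.2142 mA.

I ≈ 0.214 mA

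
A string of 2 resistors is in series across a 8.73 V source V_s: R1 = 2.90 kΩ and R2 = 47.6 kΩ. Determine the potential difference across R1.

Total series resistance ΣR = 2.90 + 47.6 = 50.50 kΩ.
Voltage divider: V = V_s · (2.900 / 50.50) = 8.73 × 0.05743 = 0.5013 V.

V ≈ 0.501 V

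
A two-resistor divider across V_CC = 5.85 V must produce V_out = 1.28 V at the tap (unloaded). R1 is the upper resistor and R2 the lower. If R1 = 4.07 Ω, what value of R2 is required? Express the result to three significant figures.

R2 ≈ 1.14 Ω

Required fraction k = V_out/V_CC = 0.2188.
So R2 = R1 · V_out/(V_CC − V_out) = 4.07 × 1.28/(5.85 − 1.28) = 4.07 × 0.2801 = 1.140 Ω.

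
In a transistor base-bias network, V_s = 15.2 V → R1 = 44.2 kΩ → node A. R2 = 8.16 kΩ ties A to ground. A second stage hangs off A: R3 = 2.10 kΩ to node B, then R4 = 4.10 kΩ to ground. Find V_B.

V_B ≈ 0.742 V

Looking into the second stage from A: R3 + R4 = 6.200 kΩ appears in parallel with R2.
Effective lower resistance at A: R2 ‖ 6.200 = 3.523 kΩ.
So V_A = 15.2 × 0.07382 = 1.122 V.
Stage 2 is unloaded, so V_B = V_A · R4/(R3+R4) = 1.122 × 4.10/6.200 = 0.7421 V.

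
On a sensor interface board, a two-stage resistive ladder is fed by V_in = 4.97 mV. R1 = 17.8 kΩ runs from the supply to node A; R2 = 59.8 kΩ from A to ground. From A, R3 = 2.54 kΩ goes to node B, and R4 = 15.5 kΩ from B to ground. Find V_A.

Node A sees R2 in parallel with the series input of stage 2, R3 + R4 = 18.04 kΩ.
R2 ‖ (R3+R4) = 13.86 kΩ.
So V_A = 4.97 × 0.4378 = 2.176 mV.

V_A ≈ 2.18 mV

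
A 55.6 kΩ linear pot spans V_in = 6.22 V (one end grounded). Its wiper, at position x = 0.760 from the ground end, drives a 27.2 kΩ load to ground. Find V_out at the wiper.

The pot divides into 13.34 kΩ above the wiper and 42.26 kΩ below.
R_L loads the lower segment: effective lower R = 16.55 kΩ.
Loaded-divider output: V_out = 6.22 × 0.5536 = 3.443 V.
(Unloaded: V_out = x·V_in = 4.73 V.)

V_out ≈ 3.44 V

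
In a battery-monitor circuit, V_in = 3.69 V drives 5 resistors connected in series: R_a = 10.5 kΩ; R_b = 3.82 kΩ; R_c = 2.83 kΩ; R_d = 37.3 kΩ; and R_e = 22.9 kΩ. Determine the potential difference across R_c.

ΣR = 10.5 + 3.82 + 2.83 + 37.3 + 22.9 = 77.35 kΩ.
Voltage divider: V = V_in · (2.830 / 77.35) = 3.69 × 0.03659 = 0.1350 V.

V ≈ 0.135 V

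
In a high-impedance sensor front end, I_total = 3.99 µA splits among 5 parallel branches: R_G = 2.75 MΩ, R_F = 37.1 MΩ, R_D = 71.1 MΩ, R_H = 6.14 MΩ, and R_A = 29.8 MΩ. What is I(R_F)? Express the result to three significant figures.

Total conductance ΣG = 1/2.75 + 1/37.1 + 1/71.1 + 1/6.14 + 1/29.8 = 0.6011 (units of 1/MΩ).
By the current-divider rule, I = I_total · G_k/ΣG = 3.99 × 0.04484 = 0.1789 µA.

I ≈ 0.179 µA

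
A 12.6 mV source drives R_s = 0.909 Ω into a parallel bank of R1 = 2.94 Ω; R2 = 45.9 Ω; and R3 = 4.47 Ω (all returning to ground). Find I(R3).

Parallel bank: R_p = 1/(1/2.94 + 1/45.9 + 1/4.47) = 1.708 Ω.
Node voltage V_A = V_in · R_p/(R_s + R_p) = 12.6 × 0.6526 = 8.223 mV.
Branch current I = V_A/R3 = 8.223/4.47 = 1.840 mA.

I ≈ 1.84 mA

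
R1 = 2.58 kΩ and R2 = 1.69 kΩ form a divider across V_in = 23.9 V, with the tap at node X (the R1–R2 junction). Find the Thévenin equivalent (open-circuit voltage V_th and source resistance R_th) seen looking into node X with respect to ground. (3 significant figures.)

With X open, the divider is unloaded: V_th = 23.9 × 1.69/4.270 = 9.459 V.
Looking into X with the source shorted: R_th = R1·R2/(R1+R2) = 2.580 × 1.69/4.270 = 1.021 kΩ.

V_th ≈ 9.46 V, R_th ≈ 1.02 kΩ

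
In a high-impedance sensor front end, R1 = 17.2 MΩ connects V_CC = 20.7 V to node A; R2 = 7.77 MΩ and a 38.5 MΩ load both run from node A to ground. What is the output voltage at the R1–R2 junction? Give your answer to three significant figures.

R2 ‖ R_L = (7.77 × 38.5)/(7.77 + 38.5) = 6.465 MΩ.
Voltage divider with the loaded lower leg: V_out = 20.7 × 6.465/(17.2 + 6.465) = 20.7 × 0.2732 = 5.655 V.

V_out ≈ 5.66 V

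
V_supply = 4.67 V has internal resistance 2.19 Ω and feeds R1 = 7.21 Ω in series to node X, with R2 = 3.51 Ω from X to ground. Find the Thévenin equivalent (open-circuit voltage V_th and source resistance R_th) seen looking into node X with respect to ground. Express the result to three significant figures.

V_th ≈ 1.27 V, R_th ≈ 2.56 Ω

R1' = 2.19 + 7.21 = 9.400 Ω (source resistance + R1).
With X open, the divider is unloaded: V_th = 4.67 × 3.51/12.91 = 1.270 V.
With V_supply suppressed (replaced by a short), R_th = R1' ‖ R2 = (9.400 × 3.51)/(9.400 + 3.51) = 2.556 Ω.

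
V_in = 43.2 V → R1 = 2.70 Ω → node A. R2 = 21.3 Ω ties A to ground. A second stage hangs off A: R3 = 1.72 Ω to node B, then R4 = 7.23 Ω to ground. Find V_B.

The second stage (R3 + R4 = 8.950 Ω) loads node A in parallel with R2.
Effective lower resistance at A: R2 ‖ 8.950 = 6.302 Ω.
So V_A = 43.2 × 0.7001 = 30.24 V.
Stage 2 is unloaded, so V_B = V_A · R4/(R3+R4) = 30.24 × 7.23/8.950 = 24.43 V.

V_B ≈ 24.4 V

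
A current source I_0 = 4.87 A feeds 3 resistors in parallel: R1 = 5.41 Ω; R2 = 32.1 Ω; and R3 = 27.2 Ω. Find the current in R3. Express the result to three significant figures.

Total conductance ΣG = 1/5.41 + 1/32.1 + 1/27.2 = 0.2528 (units of 1/Ω).
R3 takes the fraction G_k/ΣG = 0.03676/0.2528 = 0.1455, so I = 4.87 × 0.1455 = 0.7084 A.

I ≈ 0.708 A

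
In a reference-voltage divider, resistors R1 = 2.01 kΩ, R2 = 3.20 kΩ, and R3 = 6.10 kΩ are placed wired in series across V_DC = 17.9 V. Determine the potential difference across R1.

V ≈ 3.18 V

Total series resistance ΣR = 2.01 + 3.20 + 6.10 = 11.31 kΩ.
V = V_DC · R/ΣR = 17.9 × 0.1777 = 3.181 V.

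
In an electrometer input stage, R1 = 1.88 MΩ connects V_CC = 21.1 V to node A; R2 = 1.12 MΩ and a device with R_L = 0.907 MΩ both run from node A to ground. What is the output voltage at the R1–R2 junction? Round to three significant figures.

V_out ≈ 4.44 V

R2 ‖ R_L = (1.12 × 0.907)/(1.12 + 0.907) = 0.5012 MΩ.
Now apply the divider: V_out = 21.1 × 0.2105 = 4.441 V.
(Unloaded it would be 7.88 V; the load pulls it down.)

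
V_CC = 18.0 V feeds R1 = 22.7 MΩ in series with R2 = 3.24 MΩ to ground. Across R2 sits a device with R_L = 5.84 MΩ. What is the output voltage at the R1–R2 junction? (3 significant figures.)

The load sits in parallel with R2, giving an effective lower resistance R2' = R2·R_L/(R2+R_L) = 2.084 MΩ.
Then V_out = V_CC · R2'/(R1 + R2') = 18.0 × 2.084/24.78 = 1.513 V.

V_out ≈ 1.51 V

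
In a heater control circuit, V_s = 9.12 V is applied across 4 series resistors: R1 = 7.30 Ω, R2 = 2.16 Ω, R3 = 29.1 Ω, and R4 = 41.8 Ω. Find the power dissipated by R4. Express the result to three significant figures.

P ≈ 0.538 W

ΣR = 80.36 Ω → I = 9.12/80.36 = 0.1135 A.
P(R4) = I²·R4 = (0.1135)² × 41.8 = 0.5384 W.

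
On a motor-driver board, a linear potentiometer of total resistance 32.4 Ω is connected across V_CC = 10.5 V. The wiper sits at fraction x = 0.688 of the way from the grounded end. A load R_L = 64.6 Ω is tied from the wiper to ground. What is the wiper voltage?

The pot divides into 10.11 Ω above the wiper and 22.29 Ω below.
(x·R_p) ‖ R_L = 16.57 Ω.
Then V_out = V_CC · 16.57/(10.11 + 16.57) = 6.522 V.

V_out ≈ 6.52 V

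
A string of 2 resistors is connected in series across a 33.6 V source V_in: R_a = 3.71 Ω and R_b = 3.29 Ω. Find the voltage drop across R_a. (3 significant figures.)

Total series resistance ΣR = 3.71 + 3.29 = 7.000 Ω.
By the voltage-divider rule, V = 33.6 × 3.710/7.000 = 17.81 V.

V ≈ 17.8 V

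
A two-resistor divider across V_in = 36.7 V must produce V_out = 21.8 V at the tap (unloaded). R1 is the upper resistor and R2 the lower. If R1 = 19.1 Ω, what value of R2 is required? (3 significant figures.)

R2 ≈ 27.9 Ω

V_out/V_in = R2/(R1+R2) = 0.5940.
So R2 = R1 · V_out/(V_in − V_out) = 19.1 × 21.8/(36.7 − 21.8) = 19.1 × 1.463 = 27.94 Ω.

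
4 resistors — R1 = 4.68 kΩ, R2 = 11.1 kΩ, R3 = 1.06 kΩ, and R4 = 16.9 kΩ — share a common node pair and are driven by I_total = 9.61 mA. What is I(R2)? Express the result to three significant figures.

Conductances: ΣG = 1/4.68 + 1/11.1 + 1/1.06 + 1/16.9 = 1.306 (1/kΩ).
By the current-divider rule, I = I_total · G_k/ΣG = 9.61 × 0.06896 = 0.6627 mA.

I ≈ 0.663 mA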